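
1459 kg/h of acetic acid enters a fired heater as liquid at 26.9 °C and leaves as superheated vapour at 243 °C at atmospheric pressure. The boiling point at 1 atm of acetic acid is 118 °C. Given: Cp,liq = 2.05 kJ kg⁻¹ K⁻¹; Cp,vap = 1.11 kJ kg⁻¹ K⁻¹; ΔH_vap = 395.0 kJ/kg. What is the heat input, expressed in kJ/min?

Q = 17500 kJ/min

liquid 26.9→118 °C: 186.75 kJ/kg
vaporisation at 118 °C: 395 kJ/kg
vapour 118→243 °C: 138.75 kJ/kg
Δh = 186.75 + 395 + 138.75 = 720.5 kJ/kg
Q = ṁ·Δh = 1459 kg/h × 720.5 kJ/kg = 1.0512e+06 kJ/h
|Q| = 292 kW = 17520 kJ/min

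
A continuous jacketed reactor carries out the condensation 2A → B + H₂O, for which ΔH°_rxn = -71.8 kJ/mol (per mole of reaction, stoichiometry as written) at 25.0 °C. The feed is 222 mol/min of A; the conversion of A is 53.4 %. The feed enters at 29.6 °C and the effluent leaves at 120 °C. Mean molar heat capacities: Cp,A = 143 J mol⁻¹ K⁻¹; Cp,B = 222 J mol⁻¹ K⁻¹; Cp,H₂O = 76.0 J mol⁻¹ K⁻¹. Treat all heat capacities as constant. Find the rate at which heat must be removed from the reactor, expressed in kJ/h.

Extent of reaction ξ = 0.534 × 222 / 2 = 59.274 mol/min
Reaction term: ξ·ΔH°_rxn = 59.274 × -71.8 = -4255.9 kJ/min
Sensible, feed 29.6→25 °C: -146.03 kJ/min
Outlet flows (mol/min): A 103.45, B 59.274, H₂O 59.274
Sensible, products 25→120 °C: 3083.4 kJ/min
Q = ΔH = -1318.5 kJ/min = -21.974 kW
Heat removed = 79108 kJ/h

Q_out = 79100 kJ/h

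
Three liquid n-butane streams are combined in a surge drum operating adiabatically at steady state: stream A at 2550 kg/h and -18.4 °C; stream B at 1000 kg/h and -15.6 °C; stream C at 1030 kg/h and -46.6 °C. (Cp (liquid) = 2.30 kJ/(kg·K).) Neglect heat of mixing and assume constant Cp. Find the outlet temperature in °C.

No heat crosses the boundary, so H_out = H_in.
Σ ṁᵢCp,ᵢTᵢ = 2550×2.30×-18.4 + 1000×2.30×-15.6 + 1030×2.30×-46.6 = -254190
Σ ṁᵢCp,ᵢ = 2550×2.30 + 1000×2.30 + 1030×2.30 = 10534
T_out = -254190 / 10534 = -24.131 °C

T_out = -24.1 °C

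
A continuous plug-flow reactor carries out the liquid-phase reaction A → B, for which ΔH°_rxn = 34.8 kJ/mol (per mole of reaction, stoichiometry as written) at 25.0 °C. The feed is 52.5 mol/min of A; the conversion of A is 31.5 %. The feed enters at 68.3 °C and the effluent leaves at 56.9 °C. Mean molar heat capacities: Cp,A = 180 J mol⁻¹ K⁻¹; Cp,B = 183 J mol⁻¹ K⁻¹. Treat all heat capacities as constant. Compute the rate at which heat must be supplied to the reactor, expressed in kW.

Q_in = 7.82 kW

Extent of reaction ξ = 0.315 × 52.5 = 16.538 mol/min
Reaction term: ξ·ΔH°_rxn = 16.538 × 34.8 = 575.5 kJ/min
Sensible, feed 68.3→25 °C: -409.19 kJ/min
Outlet flows (mol/min): A 35.962, B 16.538
Sensible, products 25→56.9 °C: 303.04 kJ/min
Q = ΔH = 469.36 kJ/min = 7.8226 kW
Heat supplied = 7.8226 kW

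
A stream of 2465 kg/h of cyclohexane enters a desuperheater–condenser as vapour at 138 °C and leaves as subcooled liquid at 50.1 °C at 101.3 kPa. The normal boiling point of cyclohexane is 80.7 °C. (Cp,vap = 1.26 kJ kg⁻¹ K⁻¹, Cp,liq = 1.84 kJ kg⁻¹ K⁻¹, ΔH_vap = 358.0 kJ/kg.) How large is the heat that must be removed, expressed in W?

Q_c = 333000 W

vapour 138→80.7 °C: -72.198 kJ/kg
condensation at 80.7 °C: -358 kJ/kg
liquid 80.7→50.1 °C: -56.304 kJ/kg
Δh = -72.198 + -358 + -56.304 = -486.5 kJ/kg
Q = ṁ·Δh = 2465 kg/h × -486.5 kJ/kg = -1.1992e+06 kJ/h
|Q| = 333.12 kW = 333120 W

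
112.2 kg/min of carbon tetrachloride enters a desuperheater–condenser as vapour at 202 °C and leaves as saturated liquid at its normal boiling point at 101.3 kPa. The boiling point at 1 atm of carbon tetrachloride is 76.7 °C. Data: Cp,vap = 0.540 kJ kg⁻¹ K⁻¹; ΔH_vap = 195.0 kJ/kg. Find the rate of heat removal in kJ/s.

Q_c = 491 kJ/s

vapour 202→76.7 °C: -67.662 kJ/kg
condensation at 76.7 °C: -195 kJ/kg
Δh = -67.662 + -195 = -262.66 kJ/kg
Q = ṁ·Δh = 112.2 kg/min × -262.66 kJ/kg = -29471 kJ/min
|Q| = 491.18 kW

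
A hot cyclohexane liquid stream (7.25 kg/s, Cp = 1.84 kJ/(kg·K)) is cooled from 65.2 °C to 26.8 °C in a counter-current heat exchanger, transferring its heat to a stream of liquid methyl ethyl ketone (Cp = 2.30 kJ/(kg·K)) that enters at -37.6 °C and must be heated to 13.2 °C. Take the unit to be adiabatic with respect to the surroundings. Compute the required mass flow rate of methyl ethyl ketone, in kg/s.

Heat released by hot stream: Q = 7.25 × 1.84 × (65.2 − 26.8) = 512.26 kJ/s
Energy balance on cold side (adiabatic exchanger): Q = ṁ_c·Cp_c·(T_c,out − T_c,in)
ṁ_c = 512.26 / [2.30 × (13.2 − -37.6)] = 4.3843 kg/s

ṁ_c = 4.38 kg/s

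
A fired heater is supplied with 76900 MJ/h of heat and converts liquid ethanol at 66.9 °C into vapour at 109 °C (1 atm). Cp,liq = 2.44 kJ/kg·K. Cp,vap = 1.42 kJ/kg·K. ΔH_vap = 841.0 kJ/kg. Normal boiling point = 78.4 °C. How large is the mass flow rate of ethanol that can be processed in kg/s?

ṁ = 23.4 kg/s

Δh = 2.44×(78.4−66.9) + 841.0 + 1.42×(109−78.4) = 912.51 kJ/kg
Q = 76900 MJ/h = 21361 kJ/s = 21361 kJ/s
ṁ = Q/Δh = 21361 / 912.51 = 23.409 kg/s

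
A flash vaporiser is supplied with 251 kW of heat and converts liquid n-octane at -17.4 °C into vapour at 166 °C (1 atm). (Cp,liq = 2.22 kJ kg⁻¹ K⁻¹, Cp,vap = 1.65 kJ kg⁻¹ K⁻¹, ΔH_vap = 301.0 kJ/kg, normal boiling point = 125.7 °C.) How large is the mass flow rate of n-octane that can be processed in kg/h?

Δh = 2.22×(125.7−-17.4) + 301.0 + 1.65×(166−125.7) = 685.18 kJ/kg
Q = 251 kW = 251 kJ/s = 903600 kJ/h
ṁ = Q/Δh = 903600 / 685.18 = 1318.8 kg/h

ṁ = 1320 kg/h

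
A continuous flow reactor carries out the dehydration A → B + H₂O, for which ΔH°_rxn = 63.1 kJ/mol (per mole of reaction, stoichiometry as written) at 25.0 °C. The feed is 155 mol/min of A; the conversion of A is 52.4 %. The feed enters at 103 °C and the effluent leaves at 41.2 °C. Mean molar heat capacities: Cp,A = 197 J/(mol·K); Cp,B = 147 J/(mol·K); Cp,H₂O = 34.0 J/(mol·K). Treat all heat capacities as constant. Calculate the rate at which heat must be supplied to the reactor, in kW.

Q_in = 53.6 kW

Extent of reaction ξ = 0.524 × 155 = 81.22 mol/min
Reaction term: ξ·ΔH°_rxn = 81.22 × 63.1 = 5125 kJ/min
Sensible, feed 103→25 °C: -2381.7 kJ/min
Outlet flows (mol/min): A 73.78, B 81.22, H₂O 81.22
Sensible, products 25→41.2 °C: 473.61 kJ/min
Q = ΔH = 3216.9 kJ/min = 53.614 kW
Heat supplied = 53.614 kW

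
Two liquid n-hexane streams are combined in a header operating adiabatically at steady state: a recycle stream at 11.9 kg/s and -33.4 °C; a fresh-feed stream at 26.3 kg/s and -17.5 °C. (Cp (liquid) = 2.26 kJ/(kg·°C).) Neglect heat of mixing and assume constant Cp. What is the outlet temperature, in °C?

Energy balance with Q = 0: Σ ṁᵢCp,ᵢ(T_out − Tᵢ) = 0
T_out = Σ ṁᵢCp,ᵢTᵢ / Σ ṁᵢCp,ᵢ
      = -1938.4 / 86.332 = -22.453 °C

T_out = -22.5 °C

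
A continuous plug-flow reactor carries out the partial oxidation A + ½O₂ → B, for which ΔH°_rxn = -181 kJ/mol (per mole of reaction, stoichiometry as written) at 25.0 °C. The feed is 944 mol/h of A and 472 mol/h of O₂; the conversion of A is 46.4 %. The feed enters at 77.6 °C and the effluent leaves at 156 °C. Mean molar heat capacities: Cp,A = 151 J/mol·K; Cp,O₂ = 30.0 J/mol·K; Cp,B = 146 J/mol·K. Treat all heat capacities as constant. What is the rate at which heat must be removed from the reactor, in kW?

Extent of reaction ξ = 0.464 × 944 = 438.02 mol/h
Reaction term: ξ·ΔH°_rxn = 438.02 × -181 = -79281 kJ/h
Sensible, feed 77.6→25 °C: -8242.6 kJ/h
Outlet flows (mol/h): A 505.98, O₂ 252.99, B 438.02
Sensible, products 25→156 °C: 19381 kJ/h
Q = ΔH = -68143 kJ/h = -18.929 kW
Heat removed = 18.929 kW

Q_out = 18.9 kW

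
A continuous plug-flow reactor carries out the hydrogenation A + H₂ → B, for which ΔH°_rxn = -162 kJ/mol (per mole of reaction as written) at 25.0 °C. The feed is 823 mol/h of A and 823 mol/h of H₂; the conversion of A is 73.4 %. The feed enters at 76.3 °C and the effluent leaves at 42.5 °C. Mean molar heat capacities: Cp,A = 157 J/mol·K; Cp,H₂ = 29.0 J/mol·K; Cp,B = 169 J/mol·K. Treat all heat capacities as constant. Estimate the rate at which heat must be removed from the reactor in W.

Q_out = 28700 W

Extent of reaction ξ = 0.734 × 823 = 604.08 mol/h
Reaction term: ξ·ΔH°_rxn = 604.08 × -162 = -97861 kJ/h
Sensible, feed 76.3→25 °C: -7852.9 kJ/h
Outlet flows (mol/h): A 218.92, H₂ 218.92, B 604.08
Sensible, products 25→42.5 °C: 2499.2 kJ/h
Q = ΔH = -103220 kJ/h = -28.671 kW
Heat removed = 28671 W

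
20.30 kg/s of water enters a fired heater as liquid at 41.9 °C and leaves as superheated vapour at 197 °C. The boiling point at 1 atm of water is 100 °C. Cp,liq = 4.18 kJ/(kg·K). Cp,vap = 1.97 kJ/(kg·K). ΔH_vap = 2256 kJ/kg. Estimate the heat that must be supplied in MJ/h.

liquid 41.9→100 °C: 242.86 kJ/kg
vaporisation at 100 °C: 2256 kJ/kg
vapour 100→197 °C: 191.09 kJ/kg
Δh = 242.86 + 2256 + 191.09 = 2689.9 kJ/kg
Q = ṁ·Δh = 20.30 kg/s × 2689.9 kJ/kg = 54606 kJ/s
|Q| = 54606 kW = 196580 MJ/h

Q = 197000 MJ/h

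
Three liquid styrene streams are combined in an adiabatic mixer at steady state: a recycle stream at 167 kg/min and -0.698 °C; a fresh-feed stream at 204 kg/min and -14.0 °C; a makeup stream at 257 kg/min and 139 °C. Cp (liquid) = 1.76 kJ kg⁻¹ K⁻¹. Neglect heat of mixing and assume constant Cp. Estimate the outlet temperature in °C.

Adiabatic, steady state ⇒ Σ ṁᵢCp,ᵢ(T_out − Tᵢ) = 0
Σ ṁᵢCp,ᵢTᵢ = 167×1.76×-0.698 + 204×1.76×-14.0 + 257×1.76×139 = 57641
Σ ṁᵢCp,ᵢ = 167×1.76 + 204×1.76 + 257×1.76 = 1105.3
T_out = 57641 / 1105.3 = 52.15 °C

T_out = 52.2 °C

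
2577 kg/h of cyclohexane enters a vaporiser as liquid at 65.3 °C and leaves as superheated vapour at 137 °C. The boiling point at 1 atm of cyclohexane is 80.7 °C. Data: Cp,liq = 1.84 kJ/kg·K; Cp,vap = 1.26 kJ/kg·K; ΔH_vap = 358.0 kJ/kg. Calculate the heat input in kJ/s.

liquid 65.3→80.7 °C: 28.336 kJ/kg
vaporisation at 80.7 °C: 358 kJ/kg
vapour 80.7→137 °C: 70.938 kJ/kg
Δh = 28.336 + 358 + 70.938 = 457.27 kJ/kg
Q = ṁ·Δh = 2577 kg/h × 457.27 kJ/kg = 1.1784e+06 kJ/h
|Q| = 327.33 kW

Q = 327 kJ/s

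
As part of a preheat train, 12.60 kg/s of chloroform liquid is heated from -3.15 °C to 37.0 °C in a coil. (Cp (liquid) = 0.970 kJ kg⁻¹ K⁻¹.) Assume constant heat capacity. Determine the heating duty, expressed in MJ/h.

Q = 1770 MJ/h

Q = ṁ·Cp·ΔT = 12.60 × 0.970 × (37.0 − -3.15) = 490.71 kJ/s
Heating duty = 1766.6 MJ/h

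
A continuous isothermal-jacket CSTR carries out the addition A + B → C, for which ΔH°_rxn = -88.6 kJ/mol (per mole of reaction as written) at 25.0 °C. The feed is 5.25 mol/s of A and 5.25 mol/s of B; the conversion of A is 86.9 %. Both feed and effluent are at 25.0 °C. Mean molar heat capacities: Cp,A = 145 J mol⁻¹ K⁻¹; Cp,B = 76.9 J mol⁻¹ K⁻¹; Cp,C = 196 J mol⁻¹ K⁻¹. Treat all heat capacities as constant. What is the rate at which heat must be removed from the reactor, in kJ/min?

Extent of reaction ξ = 0.869 × 5.25 = 4.5622 mol/s
Reaction term: ξ·ΔH°_rxn = 4.5622 × -88.6 = -404.22 kJ/s
Q = ΔH = -404.22 kJ/s = -404.22 kW
Heat removed = 24253 kJ/min

Q_out = 24300 kJ/min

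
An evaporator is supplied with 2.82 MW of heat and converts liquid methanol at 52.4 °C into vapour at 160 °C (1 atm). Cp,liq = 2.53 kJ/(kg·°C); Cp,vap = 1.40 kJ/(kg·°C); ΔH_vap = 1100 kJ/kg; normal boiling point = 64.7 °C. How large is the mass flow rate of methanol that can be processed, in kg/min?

Δh = 2.53×(64.7−52.4) + 1100 + 1.40×(160−64.7) = 1264.5 kJ/kg
Q = 2.82 MW = 2820 kJ/s = 169200 kJ/min
ṁ = Q/Δh = 169200 / 1264.5 = 133.8 kg/min

ṁ = 134 kg/min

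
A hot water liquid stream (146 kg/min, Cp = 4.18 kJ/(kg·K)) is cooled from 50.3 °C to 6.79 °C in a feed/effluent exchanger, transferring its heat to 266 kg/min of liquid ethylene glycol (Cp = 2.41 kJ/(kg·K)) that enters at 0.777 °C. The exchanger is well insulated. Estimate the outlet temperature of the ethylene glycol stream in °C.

Heat released by hot stream: Q = 146 × 4.18 × (50.3 − 6.79) = 26553 kJ/min
Energy balance on cold side (adiabatic exchanger): Q = ṁ_c·Cp_c·(T_c,out − T_c,in)
T_c,out = 0.777 + 26553/(266 × 2.41) = 42.198 °C

T_c,out = 42.2 °C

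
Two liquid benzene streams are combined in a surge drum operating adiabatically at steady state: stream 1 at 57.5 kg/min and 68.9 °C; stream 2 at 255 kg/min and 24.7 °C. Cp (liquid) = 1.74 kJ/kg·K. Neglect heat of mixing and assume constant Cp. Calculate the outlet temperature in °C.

T_out = 32.8 °C

No heat crosses the boundary, so H_out = H_in.
Σ ṁᵢCp,ᵢTᵢ = 57.5×1.74×68.9 + 255×1.74×24.7 = 17853
Σ ṁᵢCp,ᵢ = 57.5×1.74 + 255×1.74 = 543.75
T_out = 17853 / 543.75 = 32.833 °C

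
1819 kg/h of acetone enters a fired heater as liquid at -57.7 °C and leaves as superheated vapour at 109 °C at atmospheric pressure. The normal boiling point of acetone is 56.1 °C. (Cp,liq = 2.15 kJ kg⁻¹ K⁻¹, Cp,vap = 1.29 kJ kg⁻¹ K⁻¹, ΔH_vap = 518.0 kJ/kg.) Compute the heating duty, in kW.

Q = 420 kW

liquid -57.7→56.1 °C: 244.67 kJ/kg
vaporisation at 56.1 °C: 518 kJ/kg
vapour 56.1→109 °C: 68.241 kJ/kg
Δh = 244.67 + 518 + 68.241 = 830.91 kJ/kg
Q = ṁ·Δh = 1819 kg/h × 830.91 kJ/kg = 1.5114e+06 kJ/h
|Q| = 419.84 kW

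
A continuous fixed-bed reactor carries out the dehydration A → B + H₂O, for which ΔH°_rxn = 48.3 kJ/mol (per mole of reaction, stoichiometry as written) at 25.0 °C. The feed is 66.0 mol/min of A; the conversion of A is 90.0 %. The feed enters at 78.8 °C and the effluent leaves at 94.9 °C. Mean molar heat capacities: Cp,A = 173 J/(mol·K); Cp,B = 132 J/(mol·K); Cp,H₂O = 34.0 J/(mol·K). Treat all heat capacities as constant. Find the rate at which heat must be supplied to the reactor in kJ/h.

Extent of reaction ξ = 0.900 × 66.0 = 59.4 mol/min
Reaction term: ξ·ΔH°_rxn = 59.4 × 48.3 = 2869 kJ/min
Sensible, feed 78.8→25 °C: -614.29 kJ/min
Outlet flows (mol/min): A 6.6, B 59.4, H₂O 59.4
Sensible, products 25→94.9 °C: 769.05 kJ/min
Q = ΔH = 3023.8 kJ/min = 50.396 kW
Heat supplied = 181430 kJ/h

Q_in = 181000 kJ/h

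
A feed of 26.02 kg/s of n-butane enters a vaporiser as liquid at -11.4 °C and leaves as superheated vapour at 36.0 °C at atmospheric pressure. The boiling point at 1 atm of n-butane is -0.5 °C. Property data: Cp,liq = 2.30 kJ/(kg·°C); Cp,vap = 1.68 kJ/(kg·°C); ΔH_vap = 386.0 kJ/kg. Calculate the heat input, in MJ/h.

liquid -11.4→-0.5 °C: 25.07 kJ/kg
vaporisation at -0.5 °C: 386 kJ/kg
vapour -0.5→36.0 °C: 61.32 kJ/kg
Δh = 25.07 + 386 + 61.32 = 472.39 kJ/kg
Q = ṁ·Δh = 26.02 kg/s × 472.39 kJ/kg = 12292 kJ/s
|Q| = 12292 kW = 44250 MJ/h

Q = 44200 MJ/h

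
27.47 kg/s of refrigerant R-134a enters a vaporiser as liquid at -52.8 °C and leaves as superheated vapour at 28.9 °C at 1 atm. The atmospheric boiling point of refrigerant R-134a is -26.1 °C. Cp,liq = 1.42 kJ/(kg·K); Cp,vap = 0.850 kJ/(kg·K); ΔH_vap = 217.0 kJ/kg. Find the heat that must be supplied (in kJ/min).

liquid -52.8→-26.1 °C: 37.914 kJ/kg
vaporisation at -26.1 °C: 217 kJ/kg
vapour -26.1→28.9 °C: 46.75 kJ/kg
Δh = 37.914 + 217 + 46.75 = 301.66 kJ/kg
Q = ṁ·Δh = 27.47 kg/s × 301.66 kJ/kg = 8286.7 kJ/s
|Q| = 8286.7 kW = 497200 kJ/min

Q = 497000 kJ/min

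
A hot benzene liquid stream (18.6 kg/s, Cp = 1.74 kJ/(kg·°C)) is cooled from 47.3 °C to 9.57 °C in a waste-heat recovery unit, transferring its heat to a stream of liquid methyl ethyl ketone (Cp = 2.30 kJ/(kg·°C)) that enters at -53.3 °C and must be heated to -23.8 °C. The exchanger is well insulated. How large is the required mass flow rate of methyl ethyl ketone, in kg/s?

ṁ_c = 18.0 kg/s

Heat released by hot stream: Q = 18.6 × 1.74 × (47.3 − 9.57) = 1221.1 kJ/s
Energy balance on cold side (adiabatic exchanger): Q = ṁ_c·Cp_c·(T_c,out − T_c,in)
ṁ_c = 1221.1 / [2.30 × (-23.8 − -53.3)] = 17.997 kg/s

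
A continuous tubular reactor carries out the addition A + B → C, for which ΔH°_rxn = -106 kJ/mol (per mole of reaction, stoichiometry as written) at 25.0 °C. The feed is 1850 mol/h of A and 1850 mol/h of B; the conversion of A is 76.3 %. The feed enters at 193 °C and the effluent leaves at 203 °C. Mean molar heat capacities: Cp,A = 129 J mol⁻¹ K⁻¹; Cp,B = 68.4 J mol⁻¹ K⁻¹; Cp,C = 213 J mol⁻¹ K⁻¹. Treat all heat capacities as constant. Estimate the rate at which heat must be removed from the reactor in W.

Extent of reaction ξ = 0.763 × 1850 = 1411.5 mol/h
Reaction term: ξ·ΔH°_rxn = 1411.5 × -106 = -149620 kJ/h
Sensible, feed 193→25 °C: -61352 kJ/h
Outlet flows (mol/h): A 438.45, B 438.45, C 1411.5
Sensible, products 25→203 °C: 68923 kJ/h
Q = ΔH = -142050 kJ/h = -39.459 kW
Heat removed = 39459 W

Q_out = 39500 W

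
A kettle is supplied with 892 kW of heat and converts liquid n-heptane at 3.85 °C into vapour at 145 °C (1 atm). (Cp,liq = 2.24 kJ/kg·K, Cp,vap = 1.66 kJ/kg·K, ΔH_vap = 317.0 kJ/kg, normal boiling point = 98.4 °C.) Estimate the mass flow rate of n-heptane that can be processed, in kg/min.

Δh = 2.24×(98.4−3.85) + 317.0 + 1.66×(145−98.4) = 606.15 kJ/kg
Q = 892 kW = 892 kJ/s = 53520 kJ/min
ṁ = Q/Δh = 53520 / 606.15 = 88.295 kg/min

ṁ = 88.3 kg/min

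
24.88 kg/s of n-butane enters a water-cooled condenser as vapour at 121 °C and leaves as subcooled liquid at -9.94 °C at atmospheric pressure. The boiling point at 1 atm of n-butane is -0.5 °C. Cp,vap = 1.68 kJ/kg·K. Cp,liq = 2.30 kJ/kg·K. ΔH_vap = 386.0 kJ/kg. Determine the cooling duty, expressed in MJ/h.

Q_c = 54800 MJ/h

vapour 121→-0.5 °C: -204.12 kJ/kg
condensation at -0.5 °C: -386 kJ/kg
liquid -0.5→-9.94 °C: -21.712 kJ/kg
Δh = -204.12 + -386 + -21.712 = -611.83 kJ/kg
Q = ṁ·Δh = 24.88 kg/s × -611.83 kJ/kg = -15222 kJ/s
|Q| = 15222 kW = 54801 MJ/h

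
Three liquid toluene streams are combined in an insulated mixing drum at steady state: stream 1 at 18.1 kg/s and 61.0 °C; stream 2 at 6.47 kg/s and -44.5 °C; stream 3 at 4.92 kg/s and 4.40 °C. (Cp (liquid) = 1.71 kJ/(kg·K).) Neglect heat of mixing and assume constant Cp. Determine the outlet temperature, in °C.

T_out = 28.4 °C

Energy balance with Q = 0: Σ ṁᵢCp,ᵢ(T_out − Tᵢ) = 0
Σ ṁᵢCp,ᵢTᵢ = 18.1×1.71×61.0 + 6.47×1.71×-44.5 + 4.92×1.71×4.40 = 1432.7
Σ ṁᵢCp,ᵢ = 18.1×1.71 + 6.47×1.71 + 4.92×1.71 = 50.428
T_out = 1432.7 / 50.428 = 28.411 °C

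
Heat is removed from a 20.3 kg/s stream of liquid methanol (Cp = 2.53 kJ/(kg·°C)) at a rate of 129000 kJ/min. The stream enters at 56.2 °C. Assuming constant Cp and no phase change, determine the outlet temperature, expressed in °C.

Q = 129000 kJ/min = 2150 kJ/s
ΔT = Q/(ṁ·Cp) = 2150/(20.3×2.53) = 41.862 K
T_out = 56.2 − 41.862 = 14.338 °C

T_out = 14.3 °C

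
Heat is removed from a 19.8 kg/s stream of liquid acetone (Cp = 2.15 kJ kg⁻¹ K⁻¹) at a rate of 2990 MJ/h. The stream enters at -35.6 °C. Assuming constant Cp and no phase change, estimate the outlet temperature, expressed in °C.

T_out = -55.1 °C

Q = 2990 MJ/h = 830.56 kJ/s
ΔT = Q/(ṁ·Cp) = 830.56/(19.8×2.15) = 19.51 K
T_out = -35.6 − 19.51 = -55.11 °C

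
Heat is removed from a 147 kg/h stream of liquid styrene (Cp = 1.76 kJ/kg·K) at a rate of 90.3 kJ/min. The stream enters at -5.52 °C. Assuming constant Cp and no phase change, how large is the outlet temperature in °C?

Q = 90.3 kJ/min = 5418 kJ/h
ΔT = Q/(ṁ·Cp) = 5418/(147×1.76) = 20.942 K
T_out = -5.52 − 20.942 = -26.462 °C

T_out = -26.5 °C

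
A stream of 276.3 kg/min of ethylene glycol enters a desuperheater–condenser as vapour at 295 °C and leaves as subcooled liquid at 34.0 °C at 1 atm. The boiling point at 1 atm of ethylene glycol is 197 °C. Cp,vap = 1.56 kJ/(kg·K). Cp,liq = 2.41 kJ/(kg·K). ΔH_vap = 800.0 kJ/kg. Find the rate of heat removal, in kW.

Q_c = 6200 kW

vapour 295→197 °C: -152.88 kJ/kg
condensation at 197 °C: -800 kJ/kg
liquid 197→34.0 °C: -392.83 kJ/kg
Δh = -152.88 + -800 + -392.83 = -1345.7 kJ/kg
Q = ṁ·Δh = 276.3 kg/min × -1345.7 kJ/kg = -371820 kJ/min
|Q| = 6197 kW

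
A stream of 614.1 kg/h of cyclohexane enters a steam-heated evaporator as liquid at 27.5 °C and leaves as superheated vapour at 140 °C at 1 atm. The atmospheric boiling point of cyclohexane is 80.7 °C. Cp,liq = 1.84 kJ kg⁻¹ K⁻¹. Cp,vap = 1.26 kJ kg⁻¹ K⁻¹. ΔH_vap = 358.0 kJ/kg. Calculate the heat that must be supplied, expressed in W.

liquid 27.5→80.7 °C: 97.888 kJ/kg
vaporisation at 80.7 °C: 358 kJ/kg
vapour 80.7→140 °C: 74.718 kJ/kg
Δh = 97.888 + 358 + 74.718 = 530.61 kJ/kg
Q = ṁ·Δh = 614.1 kg/h × 530.61 kJ/kg = 325850 kJ/h
|Q| = 90.513 kW = 90513 W

Q = 90500 W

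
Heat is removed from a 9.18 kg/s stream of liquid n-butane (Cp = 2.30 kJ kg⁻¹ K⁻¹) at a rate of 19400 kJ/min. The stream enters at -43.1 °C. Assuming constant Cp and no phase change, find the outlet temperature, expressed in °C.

T_out = -58.4 °C

Q = 19400 kJ/min = 323.33 kJ/s
ΔT = Q/(ṁ·Cp) = 323.33/(9.18×2.30) = 15.314 K
T_out = -43.1 − 15.314 = -58.414 °C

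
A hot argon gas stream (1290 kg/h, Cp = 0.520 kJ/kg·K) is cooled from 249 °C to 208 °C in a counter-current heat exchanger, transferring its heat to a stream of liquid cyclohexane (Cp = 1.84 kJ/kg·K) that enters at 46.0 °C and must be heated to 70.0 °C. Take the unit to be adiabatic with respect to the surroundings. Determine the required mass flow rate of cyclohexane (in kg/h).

ṁ_c = 623 kg/h

Heat released by hot stream: Q = 1290 × 0.520 × (249 − 208) = 27503 kJ/h
Energy balance on cold side (adiabatic exchanger): Q = ṁ_c·Cp_c·(T_c,out − T_c,in)
ṁ_c = 27503 / [1.84 × (70.0 − 46.0)] = 622.8 kg/h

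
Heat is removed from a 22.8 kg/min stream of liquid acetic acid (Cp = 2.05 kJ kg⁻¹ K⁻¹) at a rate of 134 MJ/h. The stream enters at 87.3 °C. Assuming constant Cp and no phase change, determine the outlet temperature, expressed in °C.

T_out = 39.5 °C

Q = 134 MJ/h = 2233.3 kJ/min
ΔT = Q/(ṁ·Cp) = 2233.3/(22.8×2.05) = 47.782 K
T_out = 87.3 − 47.782 = 39.518 °C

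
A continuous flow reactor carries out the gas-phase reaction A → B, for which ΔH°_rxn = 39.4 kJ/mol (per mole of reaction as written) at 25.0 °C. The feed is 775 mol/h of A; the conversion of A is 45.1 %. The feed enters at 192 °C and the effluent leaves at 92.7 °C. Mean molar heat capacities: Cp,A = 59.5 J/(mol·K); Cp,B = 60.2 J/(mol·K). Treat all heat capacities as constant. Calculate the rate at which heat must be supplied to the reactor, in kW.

Q_in = 2.56 kW

Extent of reaction ξ = 0.451 × 775 = 349.53 mol/h
Reaction term: ξ·ΔH°_rxn = 349.53 × 39.4 = 13771 kJ/h
Sensible, feed 192→25 °C: -7700.8 kJ/h
Outlet flows (mol/h): A 425.47, B 349.53
Sensible, products 25→92.7 °C: 3138.4 kJ/h
Q = ΔH = 9208.9 kJ/h = 2.558 kW
Heat supplied = 2.558 kW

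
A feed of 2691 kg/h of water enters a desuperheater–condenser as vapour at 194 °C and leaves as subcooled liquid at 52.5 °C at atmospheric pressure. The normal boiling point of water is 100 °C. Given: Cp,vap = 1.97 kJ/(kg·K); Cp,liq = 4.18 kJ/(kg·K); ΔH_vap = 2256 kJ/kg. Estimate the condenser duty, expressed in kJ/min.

Q_c = 118000 kJ/min

vapour 194→100 °C: -185.18 kJ/kg
condensation at 100 °C: -2256 kJ/kg
liquid 100→52.5 °C: -198.55 kJ/kg
Δh = -185.18 + -2256 + -198.55 = -2639.7 kJ/kg
Q = ṁ·Δh = 2691 kg/h × -2639.7 kJ/kg = -7.1035e+06 kJ/h
|Q| = 1973.2 kW = 118390 kJ/min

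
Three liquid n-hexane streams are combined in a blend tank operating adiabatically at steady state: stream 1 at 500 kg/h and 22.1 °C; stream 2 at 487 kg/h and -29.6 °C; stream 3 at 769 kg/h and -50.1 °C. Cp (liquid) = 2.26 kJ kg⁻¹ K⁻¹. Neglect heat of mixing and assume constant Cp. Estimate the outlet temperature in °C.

Energy balance with Q = 0: Σ ṁᵢCp,ᵢ(T_out − Tᵢ) = 0
T_out = Σ ṁᵢCp,ᵢTᵢ / Σ ṁᵢCp,ᵢ
      = -94676 / 3968.6 = -23.857 °C

T_out = -23.9 °C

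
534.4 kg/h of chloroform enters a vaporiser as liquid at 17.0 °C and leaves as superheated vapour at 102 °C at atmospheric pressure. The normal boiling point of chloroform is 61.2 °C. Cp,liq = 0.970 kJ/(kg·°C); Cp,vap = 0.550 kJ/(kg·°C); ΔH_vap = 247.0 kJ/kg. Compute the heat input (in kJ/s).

liquid 17.0→61.2 °C: 42.874 kJ/kg
vaporisation at 61.2 °C: 247 kJ/kg
vapour 61.2→102 °C: 22.44 kJ/kg
Δh = 42.874 + 247 + 22.44 = 312.31 kJ/kg
Q = ṁ·Δh = 534.4 kg/h × 312.31 kJ/kg = 166900 kJ/h
|Q| = 46.361 kW

Q = 46.4 kJ/s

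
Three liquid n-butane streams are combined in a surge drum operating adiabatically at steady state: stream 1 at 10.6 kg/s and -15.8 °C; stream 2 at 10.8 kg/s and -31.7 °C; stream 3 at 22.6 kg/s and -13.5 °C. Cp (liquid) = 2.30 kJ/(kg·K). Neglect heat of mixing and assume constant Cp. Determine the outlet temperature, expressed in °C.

T_out = -18.5 °C

Energy balance with Q = 0: Σ ṁᵢCp,ᵢ(T_out − Tᵢ) = 0
T_out = Σ ṁᵢCp,ᵢTᵢ / Σ ṁᵢCp,ᵢ
      = -1874.4 / 101.2 = -18.521 °C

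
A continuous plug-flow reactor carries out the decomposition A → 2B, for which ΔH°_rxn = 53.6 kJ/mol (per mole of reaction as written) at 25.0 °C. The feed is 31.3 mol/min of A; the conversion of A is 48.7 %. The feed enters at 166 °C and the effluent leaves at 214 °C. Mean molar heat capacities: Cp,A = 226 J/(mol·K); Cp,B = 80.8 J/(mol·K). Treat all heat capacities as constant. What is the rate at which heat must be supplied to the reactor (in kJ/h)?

Q_in = 58300 kJ/h

Extent of reaction ξ = 0.487 × 31.3 = 15.243 mol/min
Reaction term: ξ·ΔH°_rxn = 15.243 × 53.6 = 817.03 kJ/min
Sensible, feed 166→25 °C: -997.41 kJ/min
Outlet flows (mol/min): A 16.057, B 30.486
Sensible, products 25→214 °C: 1151.4 kJ/min
Q = ΔH = 971.04 kJ/min = 16.184 kW
Heat supplied = 58262 kJ/h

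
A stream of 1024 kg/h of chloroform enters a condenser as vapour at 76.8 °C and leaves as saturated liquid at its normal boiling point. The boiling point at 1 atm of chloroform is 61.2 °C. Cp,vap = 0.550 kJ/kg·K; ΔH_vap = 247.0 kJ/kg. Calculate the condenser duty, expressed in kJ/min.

vapour 76.8→61.2 °C: -8.58 kJ/kg
condensation at 61.2 °C: -247 kJ/kg
Δh = -8.58 + -247 = -255.58 kJ/kg
Q = ṁ·Δh = 1024 kg/h × -255.58 kJ/kg = -261710 kJ/h
|Q| = 72.698 kW = 4361.9 kJ/min

Q_c = 4360 kJ/min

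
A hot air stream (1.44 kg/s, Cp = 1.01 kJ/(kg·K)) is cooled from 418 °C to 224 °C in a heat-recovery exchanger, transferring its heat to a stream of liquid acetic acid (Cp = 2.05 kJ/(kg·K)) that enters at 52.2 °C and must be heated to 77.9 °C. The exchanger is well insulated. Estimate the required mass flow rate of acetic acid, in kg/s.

ṁ_c = 5.36 kg/s

Heat released by hot stream: Q = 1.44 × 1.01 × (418 − 224) = 282.15 kJ/s
Energy balance on cold side (adiabatic exchanger): Q = ṁ_c·Cp_c·(T_c,out − T_c,in)
ṁ_c = 282.15 / [2.05 × (77.9 − 52.2)] = 5.3555 kg/s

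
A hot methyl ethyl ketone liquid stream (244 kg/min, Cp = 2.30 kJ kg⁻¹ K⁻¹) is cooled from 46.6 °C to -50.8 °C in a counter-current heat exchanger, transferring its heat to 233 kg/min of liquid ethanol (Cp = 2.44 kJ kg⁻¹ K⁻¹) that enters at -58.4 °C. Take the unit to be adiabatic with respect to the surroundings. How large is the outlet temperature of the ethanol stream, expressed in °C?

Heat released by hot stream: Q = 244 × 2.30 × (46.6 − -50.8) = 54661 kJ/min
Energy balance on cold side (adiabatic exchanger): Q = ṁ_c·Cp_c·(T_c,out − T_c,in)
T_c,out = -58.4 + 54661/(233 × 2.44) = 37.746 °C

T_c,out = 37.7 °C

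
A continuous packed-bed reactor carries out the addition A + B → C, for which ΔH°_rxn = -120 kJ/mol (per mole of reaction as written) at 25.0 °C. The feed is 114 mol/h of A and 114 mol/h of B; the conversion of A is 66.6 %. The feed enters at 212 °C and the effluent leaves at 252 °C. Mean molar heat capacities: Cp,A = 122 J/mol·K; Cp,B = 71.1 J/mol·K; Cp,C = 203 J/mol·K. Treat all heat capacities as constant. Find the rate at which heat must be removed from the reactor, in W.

Extent of reaction ξ = 0.666 × 114 = 75.924 mol/h
Reaction term: ξ·ΔH°_rxn = 75.924 × -120 = -9110.9 kJ/h
Sensible, feed 212→25 °C: -4116.5 kJ/h
Outlet flows (mol/h): A 38.076, B 38.076, C 75.924
Sensible, products 25→252 °C: 5167.7 kJ/h
Q = ΔH = -8059.7 kJ/h = -2.2388 kW
Heat removed = 2238.8 W

Q_out = 2240 W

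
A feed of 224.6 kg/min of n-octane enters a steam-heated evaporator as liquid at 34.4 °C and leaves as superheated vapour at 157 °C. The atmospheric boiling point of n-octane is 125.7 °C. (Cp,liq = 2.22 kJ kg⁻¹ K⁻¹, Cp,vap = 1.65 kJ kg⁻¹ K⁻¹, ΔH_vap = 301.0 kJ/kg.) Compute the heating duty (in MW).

liquid 34.4→125.7 °C: 202.69 kJ/kg
vaporisation at 125.7 °C: 301 kJ/kg
vapour 125.7→157 °C: 51.645 kJ/kg
Δh = 202.69 + 301 + 51.645 = 555.33 kJ/kg
Q = ṁ·Δh = 224.6 kg/min × 555.33 kJ/kg = 124730 kJ/min
|Q| = 2078.8 kW = 2.0788 MW

Q = 2.08 MW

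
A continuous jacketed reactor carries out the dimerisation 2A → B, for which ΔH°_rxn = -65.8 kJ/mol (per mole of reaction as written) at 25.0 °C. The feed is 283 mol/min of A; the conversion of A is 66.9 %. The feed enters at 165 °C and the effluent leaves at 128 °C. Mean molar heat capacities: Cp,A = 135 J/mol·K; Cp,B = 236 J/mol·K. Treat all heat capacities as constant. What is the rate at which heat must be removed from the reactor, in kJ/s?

Extent of reaction ξ = 0.669 × 283 / 2 = 94.663 mol/min
Reaction term: ξ·ΔH°_rxn = 94.663 × -65.8 = -6228.9 kJ/min
Sensible, feed 165→25 °C: -5348.7 kJ/min
Outlet flows (mol/min): A 93.673, B 94.663
Sensible, products 25→128 °C: 3603.6 kJ/min
Q = ΔH = -7974 kJ/min = -132.9 kW
Heat removed = 132.9 kJ/s

Q_out = 133 kJ/s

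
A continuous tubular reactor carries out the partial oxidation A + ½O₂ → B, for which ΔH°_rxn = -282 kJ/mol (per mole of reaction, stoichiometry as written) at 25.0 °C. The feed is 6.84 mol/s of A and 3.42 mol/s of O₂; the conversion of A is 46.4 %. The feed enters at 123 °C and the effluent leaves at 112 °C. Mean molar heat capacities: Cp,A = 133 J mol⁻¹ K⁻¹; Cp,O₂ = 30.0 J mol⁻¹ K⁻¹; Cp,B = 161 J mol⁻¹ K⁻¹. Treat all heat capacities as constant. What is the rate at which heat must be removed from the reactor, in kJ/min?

Q_out = 54200 kJ/min

Extent of reaction ξ = 0.464 × 6.84 = 3.1738 mol/s
Reaction term: ξ·ΔH°_rxn = 3.1738 × -282 = -895 kJ/s
Sensible, feed 123→25 °C: -99.207 kJ/s
Outlet flows (mol/s): A 3.6662, O₂ 1.8331, B 3.1738
Sensible, products 25→112 °C: 91.661 kJ/s
Q = ΔH = -902.55 kJ/s = -902.55 kW
Heat removed = 54153 kJ/min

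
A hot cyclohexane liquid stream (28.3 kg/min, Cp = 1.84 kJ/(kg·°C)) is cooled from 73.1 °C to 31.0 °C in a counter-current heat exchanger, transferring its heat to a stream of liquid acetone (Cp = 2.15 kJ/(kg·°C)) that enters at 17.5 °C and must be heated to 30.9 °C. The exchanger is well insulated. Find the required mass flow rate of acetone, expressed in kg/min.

ṁ_c = 76.1 kg/min

Heat released by hot stream: Q = 28.3 × 1.84 × (73.1 − 31.0) = 2192.2 kJ/min
Energy balance on cold side (adiabatic exchanger): Q = ṁ_c·Cp_c·(T_c,out − T_c,in)
ṁ_c = 2192.2 / [2.15 × (30.9 − 17.5)] = 76.093 kg/min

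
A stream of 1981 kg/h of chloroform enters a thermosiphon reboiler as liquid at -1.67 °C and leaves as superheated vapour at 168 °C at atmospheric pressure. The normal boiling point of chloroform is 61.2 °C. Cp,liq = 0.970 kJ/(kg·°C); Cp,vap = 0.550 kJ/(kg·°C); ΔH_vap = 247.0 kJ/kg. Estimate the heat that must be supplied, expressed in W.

Q = 202000 W

liquid -1.67→61.2 °C: 60.984 kJ/kg
vaporisation at 61.2 °C: 247 kJ/kg
vapour 61.2→168 °C: 58.74 kJ/kg
Δh = 60.984 + 247 + 58.74 = 366.72 kJ/kg
Q = ṁ·Δh = 1981 kg/h × 366.72 kJ/kg = 726480 kJ/h
|Q| = 201.8 kW = 201800 W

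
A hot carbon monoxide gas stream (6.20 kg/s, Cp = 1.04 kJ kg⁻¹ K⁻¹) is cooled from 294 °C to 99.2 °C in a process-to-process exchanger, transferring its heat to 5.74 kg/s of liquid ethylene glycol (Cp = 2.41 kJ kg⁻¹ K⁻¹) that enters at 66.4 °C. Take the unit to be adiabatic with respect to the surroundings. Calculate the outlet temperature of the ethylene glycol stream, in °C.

T_c,out = 157 °C

Heat released by hot stream: Q = 6.20 × 1.04 × (294 − 99.2) = 1256.1 kJ/s
Energy balance on cold side (adiabatic exchanger): Q = ṁ_c·Cp_c·(T_c,out − T_c,in)
T_c,out = 66.4 + 1256.1/(5.74 × 2.41) = 157.2 °C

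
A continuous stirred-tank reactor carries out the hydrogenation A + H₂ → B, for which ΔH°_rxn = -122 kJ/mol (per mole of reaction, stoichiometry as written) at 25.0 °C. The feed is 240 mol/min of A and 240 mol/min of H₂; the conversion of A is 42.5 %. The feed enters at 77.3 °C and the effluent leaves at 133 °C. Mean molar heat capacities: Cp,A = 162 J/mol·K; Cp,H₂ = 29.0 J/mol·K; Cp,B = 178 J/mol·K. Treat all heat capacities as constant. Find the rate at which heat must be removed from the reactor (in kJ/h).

Q_out = 602000 kJ/h

Extent of reaction ξ = 0.425 × 240 = 102 mol/min
Reaction term: ξ·ΔH°_rxn = 102 × -122 = -12444 kJ/min
Sensible, feed 77.3→25 °C: -2397.4 kJ/min
Outlet flows (mol/min): A 138, H₂ 138, B 102
Sensible, products 25→133 °C: 4807.5 kJ/min
Q = ΔH = -10034 kJ/min = -167.23 kW
Heat removed = 602040 kJ/h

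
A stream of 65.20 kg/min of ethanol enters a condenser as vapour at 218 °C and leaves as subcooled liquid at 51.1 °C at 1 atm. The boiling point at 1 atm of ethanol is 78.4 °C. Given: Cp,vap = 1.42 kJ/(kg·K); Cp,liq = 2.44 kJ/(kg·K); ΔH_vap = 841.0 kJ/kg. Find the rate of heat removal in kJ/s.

vapour 218→78.4 °C: -198.23 kJ/kg
condensation at 78.4 °C: -841 kJ/kg
liquid 78.4→51.1 °C: -66.612 kJ/kg
Δh = -198.23 + -841 + -66.612 = -1105.8 kJ/kg
Q = ṁ·Δh = 65.20 kg/min × -1105.8 kJ/kg = -72101 kJ/min
|Q| = 1201.7 kW

Q_c = 1200 kJ/s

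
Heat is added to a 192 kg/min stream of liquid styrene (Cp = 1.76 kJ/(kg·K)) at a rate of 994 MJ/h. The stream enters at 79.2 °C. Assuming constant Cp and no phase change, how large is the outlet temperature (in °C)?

Q = 994 MJ/h = 16567 kJ/min
ΔT = Q/(ṁ·Cp) = 16567/(192×1.76) = 49.025 K
T_out = 79.2 + 49.025 = 128.23 °C

T_out = 128 °C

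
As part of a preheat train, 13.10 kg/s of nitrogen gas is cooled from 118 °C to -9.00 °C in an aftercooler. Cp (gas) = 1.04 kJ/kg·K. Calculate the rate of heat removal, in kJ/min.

Q_c = 104000 kJ/min

Q = ṁ·Cp·ΔT = 13.10 × 1.04 × (-9.00 − 118) = -1730.2 kJ/s
Cooling duty = 103810 kJ/min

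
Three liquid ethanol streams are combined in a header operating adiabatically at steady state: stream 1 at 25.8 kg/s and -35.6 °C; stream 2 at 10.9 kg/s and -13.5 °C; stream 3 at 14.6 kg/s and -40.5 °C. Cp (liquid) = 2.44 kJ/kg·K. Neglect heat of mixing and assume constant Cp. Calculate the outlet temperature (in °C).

T_out = -32.3 °C

Adiabatic, steady state ⇒ Σ ṁᵢCp,ᵢ(T_out − Tᵢ) = 0
Σ ṁᵢCp,ᵢTᵢ = 25.8×2.44×-35.6 + 10.9×2.44×-13.5 + 14.6×2.44×-40.5 = -4042.9
Σ ṁᵢCp,ᵢ = 25.8×2.44 + 10.9×2.44 + 14.6×2.44 = 125.17
T_out = -4042.9 / 125.17 = -32.299 °C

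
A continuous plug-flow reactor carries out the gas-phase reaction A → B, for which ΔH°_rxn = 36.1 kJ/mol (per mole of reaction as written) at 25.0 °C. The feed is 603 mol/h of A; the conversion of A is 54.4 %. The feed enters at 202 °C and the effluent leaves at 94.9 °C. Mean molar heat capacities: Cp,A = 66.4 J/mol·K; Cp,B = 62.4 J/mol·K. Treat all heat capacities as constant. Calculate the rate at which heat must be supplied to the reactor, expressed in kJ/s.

Q_in = 2.07 kJ/s

Extent of reaction ξ = 0.544 × 603 = 328.03 mol/h
Reaction term: ξ·ΔH°_rxn = 328.03 × 36.1 = 11842 kJ/h
Sensible, feed 202→25 °C: -7086.9 kJ/h
Outlet flows (mol/h): A 274.97, B 328.03
Sensible, products 25→94.9 °C: 2707 kJ/h
Q = ΔH = 7462 kJ/h = 2.0728 kW
Heat supplied = 2.0728 kJ/s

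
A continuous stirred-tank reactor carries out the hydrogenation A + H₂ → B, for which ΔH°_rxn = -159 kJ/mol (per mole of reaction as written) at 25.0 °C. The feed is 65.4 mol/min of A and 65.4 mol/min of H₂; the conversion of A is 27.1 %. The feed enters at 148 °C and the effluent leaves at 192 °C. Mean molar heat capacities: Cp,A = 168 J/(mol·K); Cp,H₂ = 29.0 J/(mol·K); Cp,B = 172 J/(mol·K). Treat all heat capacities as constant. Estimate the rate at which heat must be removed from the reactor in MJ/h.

Q_out = 140 MJ/h

Extent of reaction ξ = 0.271 × 65.4 = 17.723 mol/min
Reaction term: ξ·ΔH°_rxn = 17.723 × -159 = -2818 kJ/min
Sensible, feed 148→25 °C: -1584.7 kJ/min
Outlet flows (mol/min): A 47.677, H₂ 47.677, B 17.723
Sensible, products 25→192 °C: 2077.6 kJ/min
Q = ΔH = -2325.1 kJ/min = -38.752 kW
Heat removed = 139.51 MJ/h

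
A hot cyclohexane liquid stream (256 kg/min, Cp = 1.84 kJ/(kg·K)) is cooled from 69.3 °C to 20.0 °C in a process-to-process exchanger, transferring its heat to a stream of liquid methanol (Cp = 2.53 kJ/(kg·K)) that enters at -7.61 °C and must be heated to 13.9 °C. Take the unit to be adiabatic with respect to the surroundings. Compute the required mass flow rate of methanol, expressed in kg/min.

Heat released by hot stream: Q = 256 × 1.84 × (69.3 − 20.0) = 23222 kJ/min
Energy balance on cold side (adiabatic exchanger): Q = ṁ_c·Cp_c·(T_c,out − T_c,in)
ṁ_c = 23222 / [2.53 × (13.9 − -7.61)] = 426.72 kg/min

ṁ_c = 427 kg/min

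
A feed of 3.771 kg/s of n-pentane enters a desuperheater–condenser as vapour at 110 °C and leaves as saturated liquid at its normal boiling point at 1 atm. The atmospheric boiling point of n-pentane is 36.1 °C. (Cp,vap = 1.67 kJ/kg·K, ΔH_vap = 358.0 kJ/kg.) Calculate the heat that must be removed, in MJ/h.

vapour 110→36.1 °C: -123.41 kJ/kg
condensation at 36.1 °C: -358 kJ/kg
Δh = -123.41 + -358 = -481.41 kJ/kg
Q = ṁ·Δh = 3.771 kg/s × -481.41 kJ/kg = -1815.4 kJ/s
|Q| = 1815.4 kW = 6535.5 MJ/h

Q_c = 6540 MJ/h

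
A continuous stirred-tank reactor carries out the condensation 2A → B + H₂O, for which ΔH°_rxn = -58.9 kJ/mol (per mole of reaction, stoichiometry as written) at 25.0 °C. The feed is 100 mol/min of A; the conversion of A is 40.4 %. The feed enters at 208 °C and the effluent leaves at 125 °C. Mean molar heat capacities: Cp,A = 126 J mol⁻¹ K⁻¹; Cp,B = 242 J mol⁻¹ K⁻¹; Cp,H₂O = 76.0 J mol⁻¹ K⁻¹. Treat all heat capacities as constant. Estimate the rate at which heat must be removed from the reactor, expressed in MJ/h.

Q_out = 126 MJ/h

Extent of reaction ξ = 0.404 × 100 / 2 = 20.2 mol/min
Reaction term: ξ·ΔH°_rxn = 20.2 × -58.9 = -1189.8 kJ/min
Sensible, feed 208→25 °C: -2305.8 kJ/min
Outlet flows (mol/min): A 59.6, B 20.2, H₂O 20.2
Sensible, products 25→125 °C: 1393.3 kJ/min
Q = ΔH = -2102.3 kJ/min = -35.038 kW
Heat removed = 126.14 MJ/h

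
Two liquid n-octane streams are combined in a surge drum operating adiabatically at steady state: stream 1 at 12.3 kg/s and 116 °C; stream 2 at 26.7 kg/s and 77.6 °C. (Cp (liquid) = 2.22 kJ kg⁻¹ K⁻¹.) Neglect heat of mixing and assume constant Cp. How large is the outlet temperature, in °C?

Energy balance with Q = 0: Σ ṁᵢCp,ᵢ(T_out − Tᵢ) = 0
Σ ṁᵢCp,ᵢTᵢ = 12.3×2.22×116 + 26.7×2.22×77.6 = 7767.2
Σ ṁᵢCp,ᵢ = 12.3×2.22 + 26.7×2.22 = 86.58
T_out = 7767.2 / 86.58 = 89.711 °C

T_out = 89.7 °C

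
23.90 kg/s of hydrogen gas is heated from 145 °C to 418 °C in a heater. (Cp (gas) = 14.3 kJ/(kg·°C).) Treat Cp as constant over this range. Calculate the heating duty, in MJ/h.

Q = 336000 MJ/h

Q = ṁ·Cp·ΔT = 23.90 × 14.3 × (418 − 145) = 93303 kJ/s
Heating duty = 335890 MJ/h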